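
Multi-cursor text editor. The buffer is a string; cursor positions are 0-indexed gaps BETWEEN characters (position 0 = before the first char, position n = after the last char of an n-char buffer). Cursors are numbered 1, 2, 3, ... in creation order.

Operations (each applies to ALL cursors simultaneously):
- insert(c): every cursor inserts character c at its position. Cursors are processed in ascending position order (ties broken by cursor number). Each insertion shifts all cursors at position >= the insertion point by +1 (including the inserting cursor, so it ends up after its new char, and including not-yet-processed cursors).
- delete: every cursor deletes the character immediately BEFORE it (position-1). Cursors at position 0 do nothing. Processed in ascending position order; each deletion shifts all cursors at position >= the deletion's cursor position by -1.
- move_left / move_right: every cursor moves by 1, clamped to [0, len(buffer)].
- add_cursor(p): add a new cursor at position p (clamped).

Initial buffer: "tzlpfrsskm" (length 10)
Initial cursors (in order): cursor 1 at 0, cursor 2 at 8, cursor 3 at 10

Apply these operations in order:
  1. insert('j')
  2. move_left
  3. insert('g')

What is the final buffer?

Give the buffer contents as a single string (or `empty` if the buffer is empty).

Answer: gjtzlpfrssgjkmgj

Derivation:
After op 1 (insert('j')): buffer="jtzlpfrssjkmj" (len 13), cursors c1@1 c2@10 c3@13, authorship 1........2..3
After op 2 (move_left): buffer="jtzlpfrssjkmj" (len 13), cursors c1@0 c2@9 c3@12, authorship 1........2..3
After op 3 (insert('g')): buffer="gjtzlpfrssgjkmgj" (len 16), cursors c1@1 c2@11 c3@15, authorship 11........22..33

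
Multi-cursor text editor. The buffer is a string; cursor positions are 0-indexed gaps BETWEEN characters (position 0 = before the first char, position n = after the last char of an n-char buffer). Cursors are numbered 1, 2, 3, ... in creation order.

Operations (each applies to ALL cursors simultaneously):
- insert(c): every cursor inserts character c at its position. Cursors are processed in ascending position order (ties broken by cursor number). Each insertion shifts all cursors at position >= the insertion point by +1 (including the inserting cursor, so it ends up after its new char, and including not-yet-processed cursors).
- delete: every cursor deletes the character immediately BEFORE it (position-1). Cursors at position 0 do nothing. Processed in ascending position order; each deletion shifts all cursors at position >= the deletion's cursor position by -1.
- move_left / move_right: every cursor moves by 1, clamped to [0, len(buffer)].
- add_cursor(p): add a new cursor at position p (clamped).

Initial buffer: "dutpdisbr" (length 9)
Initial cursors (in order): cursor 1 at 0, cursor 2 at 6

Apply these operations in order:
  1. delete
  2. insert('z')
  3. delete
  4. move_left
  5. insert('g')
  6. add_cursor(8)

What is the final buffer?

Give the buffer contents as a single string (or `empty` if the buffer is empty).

Answer: gdutpgdsbr

Derivation:
After op 1 (delete): buffer="dutpdsbr" (len 8), cursors c1@0 c2@5, authorship ........
After op 2 (insert('z')): buffer="zdutpdzsbr" (len 10), cursors c1@1 c2@7, authorship 1.....2...
After op 3 (delete): buffer="dutpdsbr" (len 8), cursors c1@0 c2@5, authorship ........
After op 4 (move_left): buffer="dutpdsbr" (len 8), cursors c1@0 c2@4, authorship ........
After op 5 (insert('g')): buffer="gdutpgdsbr" (len 10), cursors c1@1 c2@6, authorship 1....2....
After op 6 (add_cursor(8)): buffer="gdutpgdsbr" (len 10), cursors c1@1 c2@6 c3@8, authorship 1....2....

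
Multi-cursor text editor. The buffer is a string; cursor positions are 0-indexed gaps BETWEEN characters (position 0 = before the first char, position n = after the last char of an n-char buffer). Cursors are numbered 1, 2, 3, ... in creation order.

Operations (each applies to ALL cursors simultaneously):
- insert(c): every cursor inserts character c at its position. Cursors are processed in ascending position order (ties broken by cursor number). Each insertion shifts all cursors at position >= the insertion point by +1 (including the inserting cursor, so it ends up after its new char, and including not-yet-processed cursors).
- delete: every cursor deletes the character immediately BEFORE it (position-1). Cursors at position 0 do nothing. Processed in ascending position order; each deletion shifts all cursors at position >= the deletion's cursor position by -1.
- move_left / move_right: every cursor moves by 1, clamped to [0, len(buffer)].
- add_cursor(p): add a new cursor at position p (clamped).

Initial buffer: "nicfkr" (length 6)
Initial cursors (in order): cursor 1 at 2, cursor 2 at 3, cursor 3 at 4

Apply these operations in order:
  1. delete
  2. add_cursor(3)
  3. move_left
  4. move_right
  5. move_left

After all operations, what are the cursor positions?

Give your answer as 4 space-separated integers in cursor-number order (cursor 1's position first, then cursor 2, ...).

Answer: 0 0 0 2

Derivation:
After op 1 (delete): buffer="nkr" (len 3), cursors c1@1 c2@1 c3@1, authorship ...
After op 2 (add_cursor(3)): buffer="nkr" (len 3), cursors c1@1 c2@1 c3@1 c4@3, authorship ...
After op 3 (move_left): buffer="nkr" (len 3), cursors c1@0 c2@0 c3@0 c4@2, authorship ...
After op 4 (move_right): buffer="nkr" (len 3), cursors c1@1 c2@1 c3@1 c4@3, authorship ...
After op 5 (move_left): buffer="nkr" (len 3), cursors c1@0 c2@0 c3@0 c4@2, authorship ...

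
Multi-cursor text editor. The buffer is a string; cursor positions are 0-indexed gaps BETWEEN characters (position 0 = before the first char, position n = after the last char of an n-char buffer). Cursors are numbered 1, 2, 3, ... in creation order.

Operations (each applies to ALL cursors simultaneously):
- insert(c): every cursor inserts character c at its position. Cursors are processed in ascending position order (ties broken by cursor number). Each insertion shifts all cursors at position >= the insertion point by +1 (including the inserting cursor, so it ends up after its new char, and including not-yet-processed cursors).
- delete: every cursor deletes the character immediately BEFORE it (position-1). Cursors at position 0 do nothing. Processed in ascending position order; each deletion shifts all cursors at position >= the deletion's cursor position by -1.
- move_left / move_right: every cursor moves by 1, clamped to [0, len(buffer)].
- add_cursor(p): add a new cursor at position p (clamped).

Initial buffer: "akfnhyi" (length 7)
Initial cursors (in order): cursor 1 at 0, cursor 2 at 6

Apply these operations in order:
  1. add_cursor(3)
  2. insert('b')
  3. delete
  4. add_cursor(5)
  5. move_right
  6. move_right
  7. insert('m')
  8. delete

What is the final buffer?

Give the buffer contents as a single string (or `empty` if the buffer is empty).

Answer: akfnhyi

Derivation:
After op 1 (add_cursor(3)): buffer="akfnhyi" (len 7), cursors c1@0 c3@3 c2@6, authorship .......
After op 2 (insert('b')): buffer="bakfbnhybi" (len 10), cursors c1@1 c3@5 c2@9, authorship 1...3...2.
After op 3 (delete): buffer="akfnhyi" (len 7), cursors c1@0 c3@3 c2@6, authorship .......
After op 4 (add_cursor(5)): buffer="akfnhyi" (len 7), cursors c1@0 c3@3 c4@5 c2@6, authorship .......
After op 5 (move_right): buffer="akfnhyi" (len 7), cursors c1@1 c3@4 c4@6 c2@7, authorship .......
After op 6 (move_right): buffer="akfnhyi" (len 7), cursors c1@2 c3@5 c2@7 c4@7, authorship .......
After op 7 (insert('m')): buffer="akmfnhmyimm" (len 11), cursors c1@3 c3@7 c2@11 c4@11, authorship ..1...3..24
After op 8 (delete): buffer="akfnhyi" (len 7), cursors c1@2 c3@5 c2@7 c4@7, authorship .......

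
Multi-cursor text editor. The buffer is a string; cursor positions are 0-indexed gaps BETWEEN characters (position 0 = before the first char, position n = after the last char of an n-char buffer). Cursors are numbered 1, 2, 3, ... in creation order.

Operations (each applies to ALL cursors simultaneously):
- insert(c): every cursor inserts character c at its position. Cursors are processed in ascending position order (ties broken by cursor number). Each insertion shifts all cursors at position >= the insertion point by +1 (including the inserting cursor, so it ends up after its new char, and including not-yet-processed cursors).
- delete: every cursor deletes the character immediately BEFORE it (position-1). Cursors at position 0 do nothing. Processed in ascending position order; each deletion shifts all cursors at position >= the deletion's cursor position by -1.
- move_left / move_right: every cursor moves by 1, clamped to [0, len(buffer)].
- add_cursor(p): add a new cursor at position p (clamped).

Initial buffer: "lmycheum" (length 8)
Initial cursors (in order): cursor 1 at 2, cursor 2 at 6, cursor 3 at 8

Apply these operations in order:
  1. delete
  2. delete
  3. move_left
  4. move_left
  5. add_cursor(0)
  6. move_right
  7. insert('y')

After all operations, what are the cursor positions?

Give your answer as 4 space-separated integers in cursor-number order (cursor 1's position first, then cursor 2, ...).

After op 1 (delete): buffer="lychu" (len 5), cursors c1@1 c2@4 c3@5, authorship .....
After op 2 (delete): buffer="yc" (len 2), cursors c1@0 c2@2 c3@2, authorship ..
After op 3 (move_left): buffer="yc" (len 2), cursors c1@0 c2@1 c3@1, authorship ..
After op 4 (move_left): buffer="yc" (len 2), cursors c1@0 c2@0 c3@0, authorship ..
After op 5 (add_cursor(0)): buffer="yc" (len 2), cursors c1@0 c2@0 c3@0 c4@0, authorship ..
After op 6 (move_right): buffer="yc" (len 2), cursors c1@1 c2@1 c3@1 c4@1, authorship ..
After op 7 (insert('y')): buffer="yyyyyc" (len 6), cursors c1@5 c2@5 c3@5 c4@5, authorship .1234.

Answer: 5 5 5 5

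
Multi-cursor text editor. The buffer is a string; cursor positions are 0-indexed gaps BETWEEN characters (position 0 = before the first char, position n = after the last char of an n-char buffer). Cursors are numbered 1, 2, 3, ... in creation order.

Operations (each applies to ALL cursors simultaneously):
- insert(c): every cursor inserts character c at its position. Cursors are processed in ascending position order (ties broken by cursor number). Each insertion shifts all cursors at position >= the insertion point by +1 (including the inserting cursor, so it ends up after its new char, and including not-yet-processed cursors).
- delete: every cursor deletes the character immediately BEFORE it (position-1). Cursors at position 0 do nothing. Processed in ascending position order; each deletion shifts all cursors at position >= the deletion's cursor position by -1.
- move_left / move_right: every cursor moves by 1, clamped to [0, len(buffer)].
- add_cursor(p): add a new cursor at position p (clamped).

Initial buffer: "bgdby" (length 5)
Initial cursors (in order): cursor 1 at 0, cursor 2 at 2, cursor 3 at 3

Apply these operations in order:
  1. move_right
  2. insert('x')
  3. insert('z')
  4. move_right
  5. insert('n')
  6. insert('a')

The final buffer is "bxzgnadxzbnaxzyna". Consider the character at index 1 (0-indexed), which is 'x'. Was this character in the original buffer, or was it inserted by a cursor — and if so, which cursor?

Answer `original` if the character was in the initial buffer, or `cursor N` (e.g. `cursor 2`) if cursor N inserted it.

Answer: cursor 1

Derivation:
After op 1 (move_right): buffer="bgdby" (len 5), cursors c1@1 c2@3 c3@4, authorship .....
After op 2 (insert('x')): buffer="bxgdxbxy" (len 8), cursors c1@2 c2@5 c3@7, authorship .1..2.3.
After op 3 (insert('z')): buffer="bxzgdxzbxzy" (len 11), cursors c1@3 c2@7 c3@10, authorship .11..22.33.
After op 4 (move_right): buffer="bxzgdxzbxzy" (len 11), cursors c1@4 c2@8 c3@11, authorship .11..22.33.
After op 5 (insert('n')): buffer="bxzgndxzbnxzyn" (len 14), cursors c1@5 c2@10 c3@14, authorship .11.1.22.233.3
After op 6 (insert('a')): buffer="bxzgnadxzbnaxzyna" (len 17), cursors c1@6 c2@12 c3@17, authorship .11.11.22.2233.33
Authorship (.=original, N=cursor N): . 1 1 . 1 1 . 2 2 . 2 2 3 3 . 3 3
Index 1: author = 1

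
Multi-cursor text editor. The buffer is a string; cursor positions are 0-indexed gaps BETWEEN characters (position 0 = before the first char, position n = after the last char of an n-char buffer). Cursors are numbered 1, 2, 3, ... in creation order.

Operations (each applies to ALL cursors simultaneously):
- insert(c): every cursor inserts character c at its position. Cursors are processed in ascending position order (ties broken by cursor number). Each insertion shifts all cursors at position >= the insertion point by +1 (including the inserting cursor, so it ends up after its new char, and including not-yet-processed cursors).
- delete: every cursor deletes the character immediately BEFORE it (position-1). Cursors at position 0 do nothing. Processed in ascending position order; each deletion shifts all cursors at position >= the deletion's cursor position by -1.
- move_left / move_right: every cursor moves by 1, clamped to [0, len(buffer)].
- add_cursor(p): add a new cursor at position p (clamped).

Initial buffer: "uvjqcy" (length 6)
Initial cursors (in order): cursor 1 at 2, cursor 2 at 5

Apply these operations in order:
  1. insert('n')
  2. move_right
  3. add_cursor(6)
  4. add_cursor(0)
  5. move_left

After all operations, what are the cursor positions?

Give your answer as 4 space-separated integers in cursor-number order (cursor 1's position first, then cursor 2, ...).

After op 1 (insert('n')): buffer="uvnjqcny" (len 8), cursors c1@3 c2@7, authorship ..1...2.
After op 2 (move_right): buffer="uvnjqcny" (len 8), cursors c1@4 c2@8, authorship ..1...2.
After op 3 (add_cursor(6)): buffer="uvnjqcny" (len 8), cursors c1@4 c3@6 c2@8, authorship ..1...2.
After op 4 (add_cursor(0)): buffer="uvnjqcny" (len 8), cursors c4@0 c1@4 c3@6 c2@8, authorship ..1...2.
After op 5 (move_left): buffer="uvnjqcny" (len 8), cursors c4@0 c1@3 c3@5 c2@7, authorship ..1...2.

Answer: 3 7 5 0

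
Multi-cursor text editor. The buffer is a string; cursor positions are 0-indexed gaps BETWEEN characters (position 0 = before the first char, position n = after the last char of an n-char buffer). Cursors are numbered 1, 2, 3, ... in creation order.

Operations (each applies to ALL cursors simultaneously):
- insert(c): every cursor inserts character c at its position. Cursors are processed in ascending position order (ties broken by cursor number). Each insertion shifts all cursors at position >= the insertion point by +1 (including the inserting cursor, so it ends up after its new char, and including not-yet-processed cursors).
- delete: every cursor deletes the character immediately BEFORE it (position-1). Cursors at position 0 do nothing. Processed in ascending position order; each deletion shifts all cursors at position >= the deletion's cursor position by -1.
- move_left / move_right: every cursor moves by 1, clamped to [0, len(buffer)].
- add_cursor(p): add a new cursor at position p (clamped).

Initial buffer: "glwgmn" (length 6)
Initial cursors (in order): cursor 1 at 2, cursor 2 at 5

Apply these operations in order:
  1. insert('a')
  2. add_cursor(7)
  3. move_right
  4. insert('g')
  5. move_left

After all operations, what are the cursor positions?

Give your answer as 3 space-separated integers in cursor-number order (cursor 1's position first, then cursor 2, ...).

Answer: 4 10 10

Derivation:
After op 1 (insert('a')): buffer="glawgman" (len 8), cursors c1@3 c2@7, authorship ..1...2.
After op 2 (add_cursor(7)): buffer="glawgman" (len 8), cursors c1@3 c2@7 c3@7, authorship ..1...2.
After op 3 (move_right): buffer="glawgman" (len 8), cursors c1@4 c2@8 c3@8, authorship ..1...2.
After op 4 (insert('g')): buffer="glawggmangg" (len 11), cursors c1@5 c2@11 c3@11, authorship ..1.1..2.23
After op 5 (move_left): buffer="glawggmangg" (len 11), cursors c1@4 c2@10 c3@10, authorship ..1.1..2.23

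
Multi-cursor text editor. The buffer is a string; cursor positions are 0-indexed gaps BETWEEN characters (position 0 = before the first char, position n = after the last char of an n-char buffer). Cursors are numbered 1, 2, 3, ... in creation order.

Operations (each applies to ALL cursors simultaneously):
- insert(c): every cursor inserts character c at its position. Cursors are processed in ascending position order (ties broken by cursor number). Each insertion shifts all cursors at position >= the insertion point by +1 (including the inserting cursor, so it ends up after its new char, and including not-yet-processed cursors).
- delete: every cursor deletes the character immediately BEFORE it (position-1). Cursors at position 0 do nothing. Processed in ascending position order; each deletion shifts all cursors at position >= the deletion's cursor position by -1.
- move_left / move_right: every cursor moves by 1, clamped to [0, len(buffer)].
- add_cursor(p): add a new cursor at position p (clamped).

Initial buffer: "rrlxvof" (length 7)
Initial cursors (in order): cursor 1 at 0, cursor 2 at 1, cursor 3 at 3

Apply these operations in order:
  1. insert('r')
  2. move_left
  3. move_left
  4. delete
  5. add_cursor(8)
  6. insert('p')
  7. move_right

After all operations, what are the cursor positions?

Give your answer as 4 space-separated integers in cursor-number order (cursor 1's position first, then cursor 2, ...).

Answer: 3 3 6 12

Derivation:
After op 1 (insert('r')): buffer="rrrrlrxvof" (len 10), cursors c1@1 c2@3 c3@6, authorship 1.2..3....
After op 2 (move_left): buffer="rrrrlrxvof" (len 10), cursors c1@0 c2@2 c3@5, authorship 1.2..3....
After op 3 (move_left): buffer="rrrrlrxvof" (len 10), cursors c1@0 c2@1 c3@4, authorship 1.2..3....
After op 4 (delete): buffer="rrlrxvof" (len 8), cursors c1@0 c2@0 c3@2, authorship .2.3....
After op 5 (add_cursor(8)): buffer="rrlrxvof" (len 8), cursors c1@0 c2@0 c3@2 c4@8, authorship .2.3....
After op 6 (insert('p')): buffer="pprrplrxvofp" (len 12), cursors c1@2 c2@2 c3@5 c4@12, authorship 12.23.3....4
After op 7 (move_right): buffer="pprrplrxvofp" (len 12), cursors c1@3 c2@3 c3@6 c4@12, authorship 12.23.3....4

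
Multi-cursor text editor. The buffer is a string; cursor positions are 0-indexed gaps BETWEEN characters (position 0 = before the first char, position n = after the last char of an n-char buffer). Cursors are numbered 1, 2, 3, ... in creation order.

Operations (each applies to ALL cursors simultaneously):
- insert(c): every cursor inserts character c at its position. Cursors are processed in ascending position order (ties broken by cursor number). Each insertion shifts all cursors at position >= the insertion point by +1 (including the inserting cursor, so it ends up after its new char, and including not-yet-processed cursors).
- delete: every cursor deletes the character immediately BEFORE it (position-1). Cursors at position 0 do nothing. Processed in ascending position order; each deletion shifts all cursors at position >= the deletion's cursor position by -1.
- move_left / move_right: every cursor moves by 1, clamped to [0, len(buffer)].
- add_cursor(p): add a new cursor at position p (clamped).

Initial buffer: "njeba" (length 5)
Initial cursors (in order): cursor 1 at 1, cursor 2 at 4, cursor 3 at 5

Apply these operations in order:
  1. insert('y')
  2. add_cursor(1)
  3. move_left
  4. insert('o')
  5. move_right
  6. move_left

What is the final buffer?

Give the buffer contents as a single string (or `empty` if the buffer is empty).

Answer: onoyjeboyaoy

Derivation:
After op 1 (insert('y')): buffer="nyjebyay" (len 8), cursors c1@2 c2@6 c3@8, authorship .1...2.3
After op 2 (add_cursor(1)): buffer="nyjebyay" (len 8), cursors c4@1 c1@2 c2@6 c3@8, authorship .1...2.3
After op 3 (move_left): buffer="nyjebyay" (len 8), cursors c4@0 c1@1 c2@5 c3@7, authorship .1...2.3
After op 4 (insert('o')): buffer="onoyjeboyaoy" (len 12), cursors c4@1 c1@3 c2@8 c3@11, authorship 4.11...22.33
After op 5 (move_right): buffer="onoyjeboyaoy" (len 12), cursors c4@2 c1@4 c2@9 c3@12, authorship 4.11...22.33
After op 6 (move_left): buffer="onoyjeboyaoy" (len 12), cursors c4@1 c1@3 c2@8 c3@11, authorship 4.11...22.33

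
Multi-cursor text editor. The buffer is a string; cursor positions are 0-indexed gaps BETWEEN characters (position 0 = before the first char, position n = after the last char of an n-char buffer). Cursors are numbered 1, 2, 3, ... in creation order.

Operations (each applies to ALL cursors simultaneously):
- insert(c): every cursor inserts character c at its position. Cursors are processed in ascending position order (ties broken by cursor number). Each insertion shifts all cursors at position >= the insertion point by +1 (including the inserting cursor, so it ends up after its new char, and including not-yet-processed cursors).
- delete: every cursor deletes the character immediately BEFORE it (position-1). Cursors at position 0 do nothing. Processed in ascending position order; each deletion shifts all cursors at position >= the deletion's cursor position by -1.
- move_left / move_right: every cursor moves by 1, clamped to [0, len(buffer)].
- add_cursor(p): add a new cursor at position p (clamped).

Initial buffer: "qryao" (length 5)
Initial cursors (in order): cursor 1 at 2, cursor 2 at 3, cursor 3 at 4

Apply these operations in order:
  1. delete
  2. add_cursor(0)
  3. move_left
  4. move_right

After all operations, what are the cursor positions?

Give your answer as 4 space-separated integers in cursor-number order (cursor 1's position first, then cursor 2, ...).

After op 1 (delete): buffer="qo" (len 2), cursors c1@1 c2@1 c3@1, authorship ..
After op 2 (add_cursor(0)): buffer="qo" (len 2), cursors c4@0 c1@1 c2@1 c3@1, authorship ..
After op 3 (move_left): buffer="qo" (len 2), cursors c1@0 c2@0 c3@0 c4@0, authorship ..
After op 4 (move_right): buffer="qo" (len 2), cursors c1@1 c2@1 c3@1 c4@1, authorship ..

Answer: 1 1 1 1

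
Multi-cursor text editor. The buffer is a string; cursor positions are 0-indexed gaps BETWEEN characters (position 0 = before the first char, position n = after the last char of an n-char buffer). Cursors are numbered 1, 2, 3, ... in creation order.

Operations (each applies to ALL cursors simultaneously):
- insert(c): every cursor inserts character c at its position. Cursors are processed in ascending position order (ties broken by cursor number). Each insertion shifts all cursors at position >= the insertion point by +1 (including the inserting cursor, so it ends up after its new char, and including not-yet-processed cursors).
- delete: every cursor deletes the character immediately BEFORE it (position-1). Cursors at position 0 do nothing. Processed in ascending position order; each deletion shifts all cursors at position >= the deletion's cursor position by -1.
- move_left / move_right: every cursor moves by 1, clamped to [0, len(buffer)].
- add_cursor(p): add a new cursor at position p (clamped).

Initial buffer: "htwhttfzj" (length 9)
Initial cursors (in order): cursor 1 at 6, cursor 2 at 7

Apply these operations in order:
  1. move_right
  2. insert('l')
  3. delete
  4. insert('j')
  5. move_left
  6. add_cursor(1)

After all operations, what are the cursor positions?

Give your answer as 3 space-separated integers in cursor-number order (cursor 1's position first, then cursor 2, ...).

Answer: 7 9 1

Derivation:
After op 1 (move_right): buffer="htwhttfzj" (len 9), cursors c1@7 c2@8, authorship .........
After op 2 (insert('l')): buffer="htwhttflzlj" (len 11), cursors c1@8 c2@10, authorship .......1.2.
After op 3 (delete): buffer="htwhttfzj" (len 9), cursors c1@7 c2@8, authorship .........
After op 4 (insert('j')): buffer="htwhttfjzjj" (len 11), cursors c1@8 c2@10, authorship .......1.2.
After op 5 (move_left): buffer="htwhttfjzjj" (len 11), cursors c1@7 c2@9, authorship .......1.2.
After op 6 (add_cursor(1)): buffer="htwhttfjzjj" (len 11), cursors c3@1 c1@7 c2@9, authorship .......1.2.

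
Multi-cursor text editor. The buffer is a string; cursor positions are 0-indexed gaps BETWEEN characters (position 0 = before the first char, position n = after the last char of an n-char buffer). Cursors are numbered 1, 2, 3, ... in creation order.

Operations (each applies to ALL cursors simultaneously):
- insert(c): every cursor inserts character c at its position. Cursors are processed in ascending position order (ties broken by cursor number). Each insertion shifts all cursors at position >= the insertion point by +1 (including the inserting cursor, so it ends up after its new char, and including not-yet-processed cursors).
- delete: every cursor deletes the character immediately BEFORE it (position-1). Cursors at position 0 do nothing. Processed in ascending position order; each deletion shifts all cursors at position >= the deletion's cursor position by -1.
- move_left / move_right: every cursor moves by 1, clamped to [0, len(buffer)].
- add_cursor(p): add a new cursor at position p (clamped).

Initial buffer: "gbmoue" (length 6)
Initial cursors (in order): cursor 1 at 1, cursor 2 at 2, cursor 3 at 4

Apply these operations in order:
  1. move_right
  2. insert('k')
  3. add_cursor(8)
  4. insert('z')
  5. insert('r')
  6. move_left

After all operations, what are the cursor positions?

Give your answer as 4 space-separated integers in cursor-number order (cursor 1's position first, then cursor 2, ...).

After op 1 (move_right): buffer="gbmoue" (len 6), cursors c1@2 c2@3 c3@5, authorship ......
After op 2 (insert('k')): buffer="gbkmkouke" (len 9), cursors c1@3 c2@5 c3@8, authorship ..1.2..3.
After op 3 (add_cursor(8)): buffer="gbkmkouke" (len 9), cursors c1@3 c2@5 c3@8 c4@8, authorship ..1.2..3.
After op 4 (insert('z')): buffer="gbkzmkzoukzze" (len 13), cursors c1@4 c2@7 c3@12 c4@12, authorship ..11.22..334.
After op 5 (insert('r')): buffer="gbkzrmkzroukzzrre" (len 17), cursors c1@5 c2@9 c3@16 c4@16, authorship ..111.222..33434.
After op 6 (move_left): buffer="gbkzrmkzroukzzrre" (len 17), cursors c1@4 c2@8 c3@15 c4@15, authorship ..111.222..33434.

Answer: 4 8 15 15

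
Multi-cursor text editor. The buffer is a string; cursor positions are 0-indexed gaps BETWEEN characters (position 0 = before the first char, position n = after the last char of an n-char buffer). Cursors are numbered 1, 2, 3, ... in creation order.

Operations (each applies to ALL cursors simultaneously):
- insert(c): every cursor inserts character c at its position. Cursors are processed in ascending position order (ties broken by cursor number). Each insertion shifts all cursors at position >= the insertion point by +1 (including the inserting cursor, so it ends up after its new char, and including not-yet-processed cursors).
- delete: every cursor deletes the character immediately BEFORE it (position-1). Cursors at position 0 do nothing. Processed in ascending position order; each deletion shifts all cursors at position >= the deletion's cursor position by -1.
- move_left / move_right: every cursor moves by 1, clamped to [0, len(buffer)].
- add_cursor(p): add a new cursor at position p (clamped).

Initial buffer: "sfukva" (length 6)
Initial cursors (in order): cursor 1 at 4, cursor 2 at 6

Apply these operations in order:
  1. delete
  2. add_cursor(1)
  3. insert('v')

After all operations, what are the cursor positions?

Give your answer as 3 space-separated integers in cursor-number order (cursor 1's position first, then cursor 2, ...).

After op 1 (delete): buffer="sfuv" (len 4), cursors c1@3 c2@4, authorship ....
After op 2 (add_cursor(1)): buffer="sfuv" (len 4), cursors c3@1 c1@3 c2@4, authorship ....
After op 3 (insert('v')): buffer="svfuvvv" (len 7), cursors c3@2 c1@5 c2@7, authorship .3..1.2

Answer: 5 7 2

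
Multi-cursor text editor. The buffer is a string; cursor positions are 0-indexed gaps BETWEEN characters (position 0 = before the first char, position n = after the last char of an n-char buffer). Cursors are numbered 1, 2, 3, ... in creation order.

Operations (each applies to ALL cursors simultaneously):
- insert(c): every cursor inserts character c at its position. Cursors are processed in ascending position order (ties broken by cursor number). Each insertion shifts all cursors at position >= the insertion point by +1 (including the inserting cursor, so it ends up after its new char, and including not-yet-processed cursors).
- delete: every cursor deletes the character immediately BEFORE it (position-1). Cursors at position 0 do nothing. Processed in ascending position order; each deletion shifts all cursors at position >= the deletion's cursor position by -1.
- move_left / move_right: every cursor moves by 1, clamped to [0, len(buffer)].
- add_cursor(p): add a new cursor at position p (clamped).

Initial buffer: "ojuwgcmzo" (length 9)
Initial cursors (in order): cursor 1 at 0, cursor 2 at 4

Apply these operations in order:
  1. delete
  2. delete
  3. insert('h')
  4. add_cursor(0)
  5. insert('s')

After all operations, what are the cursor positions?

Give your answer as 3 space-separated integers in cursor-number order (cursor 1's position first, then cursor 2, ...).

After op 1 (delete): buffer="ojugcmzo" (len 8), cursors c1@0 c2@3, authorship ........
After op 2 (delete): buffer="ojgcmzo" (len 7), cursors c1@0 c2@2, authorship .......
After op 3 (insert('h')): buffer="hojhgcmzo" (len 9), cursors c1@1 c2@4, authorship 1..2.....
After op 4 (add_cursor(0)): buffer="hojhgcmzo" (len 9), cursors c3@0 c1@1 c2@4, authorship 1..2.....
After op 5 (insert('s')): buffer="shsojhsgcmzo" (len 12), cursors c3@1 c1@3 c2@7, authorship 311..22.....

Answer: 3 7 1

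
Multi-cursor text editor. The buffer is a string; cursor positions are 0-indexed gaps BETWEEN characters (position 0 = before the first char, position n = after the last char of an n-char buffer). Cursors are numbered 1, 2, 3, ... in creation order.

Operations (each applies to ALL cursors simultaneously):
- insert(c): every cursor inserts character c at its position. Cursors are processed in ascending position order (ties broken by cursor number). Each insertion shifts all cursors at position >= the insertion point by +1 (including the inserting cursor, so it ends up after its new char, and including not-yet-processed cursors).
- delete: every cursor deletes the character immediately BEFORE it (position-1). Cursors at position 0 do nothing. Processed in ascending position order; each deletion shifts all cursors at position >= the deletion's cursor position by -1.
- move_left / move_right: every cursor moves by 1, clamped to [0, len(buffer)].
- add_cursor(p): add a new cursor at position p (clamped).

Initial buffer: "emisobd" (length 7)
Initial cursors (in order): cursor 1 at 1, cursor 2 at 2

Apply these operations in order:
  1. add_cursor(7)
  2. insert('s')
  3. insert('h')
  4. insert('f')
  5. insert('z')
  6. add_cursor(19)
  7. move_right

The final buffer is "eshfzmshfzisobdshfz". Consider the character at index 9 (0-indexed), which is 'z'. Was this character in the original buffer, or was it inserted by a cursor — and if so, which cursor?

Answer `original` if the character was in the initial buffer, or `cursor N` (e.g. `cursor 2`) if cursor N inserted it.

After op 1 (add_cursor(7)): buffer="emisobd" (len 7), cursors c1@1 c2@2 c3@7, authorship .......
After op 2 (insert('s')): buffer="esmsisobds" (len 10), cursors c1@2 c2@4 c3@10, authorship .1.2.....3
After op 3 (insert('h')): buffer="eshmshisobdsh" (len 13), cursors c1@3 c2@6 c3@13, authorship .11.22.....33
After op 4 (insert('f')): buffer="eshfmshfisobdshf" (len 16), cursors c1@4 c2@8 c3@16, authorship .111.222.....333
After op 5 (insert('z')): buffer="eshfzmshfzisobdshfz" (len 19), cursors c1@5 c2@10 c3@19, authorship .1111.2222.....3333
After op 6 (add_cursor(19)): buffer="eshfzmshfzisobdshfz" (len 19), cursors c1@5 c2@10 c3@19 c4@19, authorship .1111.2222.....3333
After op 7 (move_right): buffer="eshfzmshfzisobdshfz" (len 19), cursors c1@6 c2@11 c3@19 c4@19, authorship .1111.2222.....3333
Authorship (.=original, N=cursor N): . 1 1 1 1 . 2 2 2 2 . . . . . 3 3 3 3
Index 9: author = 2

Answer: cursor 2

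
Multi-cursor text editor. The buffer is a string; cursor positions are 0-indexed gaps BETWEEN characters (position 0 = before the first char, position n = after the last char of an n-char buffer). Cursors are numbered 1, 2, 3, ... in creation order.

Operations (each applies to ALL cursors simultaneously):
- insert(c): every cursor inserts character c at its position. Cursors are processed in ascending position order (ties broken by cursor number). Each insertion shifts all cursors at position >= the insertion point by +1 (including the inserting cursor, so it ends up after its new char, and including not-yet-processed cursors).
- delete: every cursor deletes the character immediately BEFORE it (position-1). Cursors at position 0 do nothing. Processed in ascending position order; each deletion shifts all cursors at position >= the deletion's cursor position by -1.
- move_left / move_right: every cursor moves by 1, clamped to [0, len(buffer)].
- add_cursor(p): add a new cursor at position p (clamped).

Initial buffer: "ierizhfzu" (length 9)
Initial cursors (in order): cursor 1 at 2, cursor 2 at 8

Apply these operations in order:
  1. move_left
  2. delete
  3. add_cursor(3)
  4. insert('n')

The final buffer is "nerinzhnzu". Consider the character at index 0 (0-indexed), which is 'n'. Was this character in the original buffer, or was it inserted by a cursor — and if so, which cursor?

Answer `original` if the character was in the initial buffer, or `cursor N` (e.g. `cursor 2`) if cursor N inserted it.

After op 1 (move_left): buffer="ierizhfzu" (len 9), cursors c1@1 c2@7, authorship .........
After op 2 (delete): buffer="erizhzu" (len 7), cursors c1@0 c2@5, authorship .......
After op 3 (add_cursor(3)): buffer="erizhzu" (len 7), cursors c1@0 c3@3 c2@5, authorship .......
After op 4 (insert('n')): buffer="nerinzhnzu" (len 10), cursors c1@1 c3@5 c2@8, authorship 1...3..2..
Authorship (.=original, N=cursor N): 1 . . . 3 . . 2 . .
Index 0: author = 1

Answer: cursor 1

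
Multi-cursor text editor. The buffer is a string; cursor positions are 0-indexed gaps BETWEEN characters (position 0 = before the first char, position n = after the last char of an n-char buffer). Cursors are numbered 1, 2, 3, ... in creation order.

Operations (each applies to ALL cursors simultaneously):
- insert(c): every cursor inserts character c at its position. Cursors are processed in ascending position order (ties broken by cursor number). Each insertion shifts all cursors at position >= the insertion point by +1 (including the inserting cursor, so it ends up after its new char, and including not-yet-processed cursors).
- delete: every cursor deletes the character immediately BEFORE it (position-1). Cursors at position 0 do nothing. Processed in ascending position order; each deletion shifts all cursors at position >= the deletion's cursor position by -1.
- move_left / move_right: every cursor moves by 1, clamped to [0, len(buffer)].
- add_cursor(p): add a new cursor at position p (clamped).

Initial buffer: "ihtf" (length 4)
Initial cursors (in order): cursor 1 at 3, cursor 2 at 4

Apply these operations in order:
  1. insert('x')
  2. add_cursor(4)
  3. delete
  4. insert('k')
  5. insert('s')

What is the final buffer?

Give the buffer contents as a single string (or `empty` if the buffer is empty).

After op 1 (insert('x')): buffer="ihtxfx" (len 6), cursors c1@4 c2@6, authorship ...1.2
After op 2 (add_cursor(4)): buffer="ihtxfx" (len 6), cursors c1@4 c3@4 c2@6, authorship ...1.2
After op 3 (delete): buffer="ihf" (len 3), cursors c1@2 c3@2 c2@3, authorship ...
After op 4 (insert('k')): buffer="ihkkfk" (len 6), cursors c1@4 c3@4 c2@6, authorship ..13.2
After op 5 (insert('s')): buffer="ihkkssfks" (len 9), cursors c1@6 c3@6 c2@9, authorship ..1313.22

Answer: ihkkssfks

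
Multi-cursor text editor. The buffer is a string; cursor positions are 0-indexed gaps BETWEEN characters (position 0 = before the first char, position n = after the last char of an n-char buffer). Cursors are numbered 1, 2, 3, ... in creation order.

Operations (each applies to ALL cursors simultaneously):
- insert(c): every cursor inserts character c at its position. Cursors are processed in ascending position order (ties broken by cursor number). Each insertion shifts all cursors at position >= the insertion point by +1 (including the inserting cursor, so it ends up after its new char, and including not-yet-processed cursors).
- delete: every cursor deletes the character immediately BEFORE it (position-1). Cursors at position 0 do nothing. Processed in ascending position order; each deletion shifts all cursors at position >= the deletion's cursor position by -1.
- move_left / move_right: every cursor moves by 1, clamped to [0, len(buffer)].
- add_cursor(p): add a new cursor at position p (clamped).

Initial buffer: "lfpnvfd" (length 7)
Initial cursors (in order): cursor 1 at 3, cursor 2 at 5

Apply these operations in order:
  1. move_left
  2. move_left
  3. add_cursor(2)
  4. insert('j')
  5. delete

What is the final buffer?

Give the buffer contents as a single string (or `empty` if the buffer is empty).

Answer: lfpnvfd

Derivation:
After op 1 (move_left): buffer="lfpnvfd" (len 7), cursors c1@2 c2@4, authorship .......
After op 2 (move_left): buffer="lfpnvfd" (len 7), cursors c1@1 c2@3, authorship .......
After op 3 (add_cursor(2)): buffer="lfpnvfd" (len 7), cursors c1@1 c3@2 c2@3, authorship .......
After op 4 (insert('j')): buffer="ljfjpjnvfd" (len 10), cursors c1@2 c3@4 c2@6, authorship .1.3.2....
After op 5 (delete): buffer="lfpnvfd" (len 7), cursors c1@1 c3@2 c2@3, authorship .......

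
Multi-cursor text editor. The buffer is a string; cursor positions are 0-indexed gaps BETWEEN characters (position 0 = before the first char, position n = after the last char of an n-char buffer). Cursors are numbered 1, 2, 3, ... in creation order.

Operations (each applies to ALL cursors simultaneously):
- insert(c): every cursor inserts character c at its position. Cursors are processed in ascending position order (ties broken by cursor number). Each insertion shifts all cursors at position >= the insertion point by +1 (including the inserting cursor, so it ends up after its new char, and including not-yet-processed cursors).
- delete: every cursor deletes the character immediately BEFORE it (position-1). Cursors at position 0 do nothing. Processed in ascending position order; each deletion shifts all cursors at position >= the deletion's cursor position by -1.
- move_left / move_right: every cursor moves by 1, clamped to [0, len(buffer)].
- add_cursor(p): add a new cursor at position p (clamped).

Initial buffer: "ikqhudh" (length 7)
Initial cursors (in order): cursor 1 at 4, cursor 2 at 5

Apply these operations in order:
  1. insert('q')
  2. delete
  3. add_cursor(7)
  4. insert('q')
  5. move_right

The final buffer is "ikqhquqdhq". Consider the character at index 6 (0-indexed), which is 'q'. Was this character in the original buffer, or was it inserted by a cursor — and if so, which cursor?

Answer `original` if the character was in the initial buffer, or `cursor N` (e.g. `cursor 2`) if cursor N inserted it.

Answer: cursor 2

Derivation:
After op 1 (insert('q')): buffer="ikqhquqdh" (len 9), cursors c1@5 c2@7, authorship ....1.2..
After op 2 (delete): buffer="ikqhudh" (len 7), cursors c1@4 c2@5, authorship .......
After op 3 (add_cursor(7)): buffer="ikqhudh" (len 7), cursors c1@4 c2@5 c3@7, authorship .......
After op 4 (insert('q')): buffer="ikqhquqdhq" (len 10), cursors c1@5 c2@7 c3@10, authorship ....1.2..3
After op 5 (move_right): buffer="ikqhquqdhq" (len 10), cursors c1@6 c2@8 c3@10, authorship ....1.2..3
Authorship (.=original, N=cursor N): . . . . 1 . 2 . . 3
Index 6: author = 2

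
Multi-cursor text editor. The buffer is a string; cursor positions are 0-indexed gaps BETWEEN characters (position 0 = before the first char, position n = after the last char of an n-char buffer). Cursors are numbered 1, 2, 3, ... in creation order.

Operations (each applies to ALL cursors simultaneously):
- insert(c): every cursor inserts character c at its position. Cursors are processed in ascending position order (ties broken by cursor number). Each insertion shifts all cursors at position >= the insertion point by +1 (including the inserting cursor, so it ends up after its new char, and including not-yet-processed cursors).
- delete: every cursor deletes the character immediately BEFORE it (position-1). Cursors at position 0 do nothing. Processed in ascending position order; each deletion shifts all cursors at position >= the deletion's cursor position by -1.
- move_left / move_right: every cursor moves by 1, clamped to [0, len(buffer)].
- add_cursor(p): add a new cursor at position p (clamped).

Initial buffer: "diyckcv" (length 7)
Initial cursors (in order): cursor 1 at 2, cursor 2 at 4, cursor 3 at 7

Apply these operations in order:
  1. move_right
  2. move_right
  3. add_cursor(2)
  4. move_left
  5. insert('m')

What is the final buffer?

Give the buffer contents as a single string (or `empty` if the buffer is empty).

Answer: dmiymckmcmv

Derivation:
After op 1 (move_right): buffer="diyckcv" (len 7), cursors c1@3 c2@5 c3@7, authorship .......
After op 2 (move_right): buffer="diyckcv" (len 7), cursors c1@4 c2@6 c3@7, authorship .......
After op 3 (add_cursor(2)): buffer="diyckcv" (len 7), cursors c4@2 c1@4 c2@6 c3@7, authorship .......
After op 4 (move_left): buffer="diyckcv" (len 7), cursors c4@1 c1@3 c2@5 c3@6, authorship .......
After op 5 (insert('m')): buffer="dmiymckmcmv" (len 11), cursors c4@2 c1@5 c2@8 c3@10, authorship .4..1..2.3.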